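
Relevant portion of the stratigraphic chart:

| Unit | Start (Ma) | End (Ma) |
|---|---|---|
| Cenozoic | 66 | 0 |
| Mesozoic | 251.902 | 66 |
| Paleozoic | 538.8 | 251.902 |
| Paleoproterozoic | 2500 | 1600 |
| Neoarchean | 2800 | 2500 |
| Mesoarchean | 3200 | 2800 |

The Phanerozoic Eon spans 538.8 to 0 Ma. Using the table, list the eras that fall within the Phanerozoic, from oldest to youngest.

Paleozoic, Mesozoic, Cenozoic

Eras with both bounds inside 538.8–0 Ma: Paleozoic (538.8–251.902), Mesozoic (251.902–66), Cenozoic (66–0).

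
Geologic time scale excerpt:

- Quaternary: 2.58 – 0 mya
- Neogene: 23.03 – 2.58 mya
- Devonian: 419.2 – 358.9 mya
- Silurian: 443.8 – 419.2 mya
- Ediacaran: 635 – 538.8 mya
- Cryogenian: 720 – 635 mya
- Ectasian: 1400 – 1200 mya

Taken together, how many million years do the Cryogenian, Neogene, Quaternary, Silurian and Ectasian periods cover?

332.63 million years

Each duration: Cryogenian = 85; Neogene = 20.45; Quaternary = 2.58; Silurian = 24.6; Ectasian = 200.
Sum: 85 + 20.45 + 2.58 + 24.6 + 200 = 332.63 Myr.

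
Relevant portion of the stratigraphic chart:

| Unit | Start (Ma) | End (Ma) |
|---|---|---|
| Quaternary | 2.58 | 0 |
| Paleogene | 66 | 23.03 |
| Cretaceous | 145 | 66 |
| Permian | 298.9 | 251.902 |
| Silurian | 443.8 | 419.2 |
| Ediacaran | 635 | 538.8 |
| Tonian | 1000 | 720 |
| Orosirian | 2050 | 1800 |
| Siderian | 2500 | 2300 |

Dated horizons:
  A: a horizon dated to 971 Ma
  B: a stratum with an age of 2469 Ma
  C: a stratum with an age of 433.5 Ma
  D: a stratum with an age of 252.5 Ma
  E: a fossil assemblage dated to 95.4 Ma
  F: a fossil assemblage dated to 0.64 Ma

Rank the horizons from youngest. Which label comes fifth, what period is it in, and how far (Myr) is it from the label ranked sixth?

A, in the Tonian; 1498 million years to B

Sorted youngest-first by Ma: F (0.64), E (95.4), D (252.5), C (433.5), A (971), B (2469).
The fifth youngest is A at 971 Ma, which lies in 1000–720 Ma: the Tonian.
The sixth youngest is B at 2469 Ma; separation = |971 − 2469| = 1498 Myr.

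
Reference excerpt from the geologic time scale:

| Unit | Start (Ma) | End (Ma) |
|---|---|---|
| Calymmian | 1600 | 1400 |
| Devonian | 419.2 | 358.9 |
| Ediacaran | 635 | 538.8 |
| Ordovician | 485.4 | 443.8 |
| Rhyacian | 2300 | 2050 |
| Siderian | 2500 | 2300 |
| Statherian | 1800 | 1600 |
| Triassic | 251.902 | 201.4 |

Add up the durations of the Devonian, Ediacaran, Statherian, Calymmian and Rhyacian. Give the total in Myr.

806.5 million years

Each duration: Devonian = 60.3; Ediacaran = 96.2; Statherian = 200; Calymmian = 200; Rhyacian = 250.
Sum: 60.3 + 96.2 + 200 + 200 + 250 = 806.5 Myr.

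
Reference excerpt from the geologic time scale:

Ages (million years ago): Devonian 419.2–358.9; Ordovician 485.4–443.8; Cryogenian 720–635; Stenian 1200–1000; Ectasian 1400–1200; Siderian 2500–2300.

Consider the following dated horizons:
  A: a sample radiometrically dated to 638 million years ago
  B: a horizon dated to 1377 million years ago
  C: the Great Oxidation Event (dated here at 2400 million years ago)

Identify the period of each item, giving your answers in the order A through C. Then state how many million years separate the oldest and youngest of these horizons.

Match each age against the start–end ranges in the excerpt: A = 638 Ma → Cryogenian (720–635); B = 1377 Ma → Ectasian (1400–1200); C = 2400 Ma → Siderian (2500–2300).
The largest age is 2400 Ma and the smallest is 638 Ma; their difference is 1762 Myr.

A — Cryogenian; B — Ectasian; C — Siderian; span 1762 million years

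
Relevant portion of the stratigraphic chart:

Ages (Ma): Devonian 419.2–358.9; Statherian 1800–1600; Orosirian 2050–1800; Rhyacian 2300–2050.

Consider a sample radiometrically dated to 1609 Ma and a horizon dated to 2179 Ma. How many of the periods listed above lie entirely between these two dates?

The older date is 2179 Ma and the younger is 1609 Ma.
Periods with start < 2179 and end > 1609 Ma: Orosirian (2050–1800).
That is 1 complete period.

1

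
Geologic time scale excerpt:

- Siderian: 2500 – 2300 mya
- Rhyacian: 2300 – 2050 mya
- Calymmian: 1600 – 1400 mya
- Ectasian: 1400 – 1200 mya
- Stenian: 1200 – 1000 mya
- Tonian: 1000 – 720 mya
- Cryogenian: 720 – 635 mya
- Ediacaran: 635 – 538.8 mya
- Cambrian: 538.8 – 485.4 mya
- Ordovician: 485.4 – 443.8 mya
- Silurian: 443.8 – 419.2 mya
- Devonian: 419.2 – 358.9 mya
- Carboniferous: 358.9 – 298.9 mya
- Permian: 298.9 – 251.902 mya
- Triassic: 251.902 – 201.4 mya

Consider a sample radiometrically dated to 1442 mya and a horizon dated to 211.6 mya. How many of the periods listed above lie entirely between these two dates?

11

1442 Ma sits inside the Calymmian (1600–1400) and 211.6 Ma inside the Triassic (251.902–201.4); neither of those is wholly between the two dates.
The listed periods lying completely between them are Ectasian, Stenian, Tonian, Cryogenian, Ediacaran, Cambrian, Ordovician, Silurian, Devonian, Carboniferous, Permian — 11 in all.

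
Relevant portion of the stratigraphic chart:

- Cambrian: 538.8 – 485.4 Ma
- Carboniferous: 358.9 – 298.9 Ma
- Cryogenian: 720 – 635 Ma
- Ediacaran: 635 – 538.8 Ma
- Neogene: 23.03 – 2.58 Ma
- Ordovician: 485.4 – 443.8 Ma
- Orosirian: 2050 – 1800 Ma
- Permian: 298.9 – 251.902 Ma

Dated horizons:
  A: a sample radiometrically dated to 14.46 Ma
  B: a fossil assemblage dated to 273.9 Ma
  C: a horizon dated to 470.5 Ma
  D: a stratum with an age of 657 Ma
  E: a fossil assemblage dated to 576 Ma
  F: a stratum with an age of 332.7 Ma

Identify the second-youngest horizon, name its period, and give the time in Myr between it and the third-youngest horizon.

B, in the Permian; 58.8 million years to F

Smaller Ma means younger, so youngest first: A 14.46 < B 273.9 < F 332.7 < C 470.5 < E 576 < D 657.
Counting 2 along gives B (273.9 Ma); the excerpt puts that inside the Permian, 298.9–251.902 Ma.
Next in line is F (332.7 Ma), and 332.7 − 273.9 = 58.8 Myr.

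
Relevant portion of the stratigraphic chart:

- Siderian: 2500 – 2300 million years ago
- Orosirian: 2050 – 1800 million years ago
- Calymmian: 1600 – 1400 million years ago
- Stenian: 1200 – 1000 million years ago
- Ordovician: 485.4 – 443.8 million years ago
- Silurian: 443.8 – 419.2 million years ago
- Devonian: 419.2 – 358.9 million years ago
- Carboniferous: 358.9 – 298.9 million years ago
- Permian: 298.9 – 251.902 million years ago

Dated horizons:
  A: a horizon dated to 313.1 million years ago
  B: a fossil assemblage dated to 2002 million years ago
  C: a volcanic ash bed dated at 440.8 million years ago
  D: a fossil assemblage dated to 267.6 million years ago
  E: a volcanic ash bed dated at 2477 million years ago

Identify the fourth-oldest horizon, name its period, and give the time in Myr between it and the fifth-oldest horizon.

A, in the Carboniferous; 45.5 million years to D

Sorted oldest-first by Ma: E (2477), B (2002), C (440.8), A (313.1), D (267.6).
The fourth oldest is A at 313.1 Ma, which lies in 358.9–298.9 Ma: the Carboniferous.
The fifth oldest is D at 267.6 Ma; separation = |313.1 − 267.6| = 45.5 Myr.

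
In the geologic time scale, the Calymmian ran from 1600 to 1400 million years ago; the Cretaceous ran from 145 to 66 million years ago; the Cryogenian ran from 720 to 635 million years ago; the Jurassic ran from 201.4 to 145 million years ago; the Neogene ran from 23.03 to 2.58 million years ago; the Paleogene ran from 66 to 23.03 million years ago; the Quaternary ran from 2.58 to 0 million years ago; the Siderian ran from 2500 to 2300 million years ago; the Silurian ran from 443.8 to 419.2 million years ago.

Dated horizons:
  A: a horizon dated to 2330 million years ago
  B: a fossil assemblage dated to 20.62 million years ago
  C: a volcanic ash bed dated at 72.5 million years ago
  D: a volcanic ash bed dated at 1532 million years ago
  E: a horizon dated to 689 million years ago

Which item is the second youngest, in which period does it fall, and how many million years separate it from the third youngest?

C, in the Cretaceous; 616.5 million years to E

Sorted youngest-first by Ma: B (20.62), C (72.5), E (689), D (1532), A (2330).
The second youngest is C at 72.5 Ma, which lies in 145–66 Ma: the Cretaceous.
The third youngest is E at 689 Ma; separation = |72.5 − 689| = 616.5 Myr.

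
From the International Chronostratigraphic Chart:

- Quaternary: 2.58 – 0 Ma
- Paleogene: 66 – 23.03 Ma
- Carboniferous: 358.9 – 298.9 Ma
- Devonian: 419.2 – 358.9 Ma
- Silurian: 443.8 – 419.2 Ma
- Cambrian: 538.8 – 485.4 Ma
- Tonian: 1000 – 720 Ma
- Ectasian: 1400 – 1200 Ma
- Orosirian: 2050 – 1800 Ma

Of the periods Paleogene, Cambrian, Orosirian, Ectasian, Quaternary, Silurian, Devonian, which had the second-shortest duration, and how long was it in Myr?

Silurian, 24.6 million years

Start − end for each: Paleogene 66 − 23.03 = 42.97; Cambrian 538.8 − 485.4 = 53.4; Orosirian 2050 − 1800 = 250; Ectasian 1400 − 1200 = 200; Quaternary 2.58 − 0 = 2.58; Silurian 443.8 − 419.2 = 24.6; Devonian 419.2 − 358.9 = 60.3.
Ranking these from shortest: Quaternary < Silurian < Paleogene < Cambrian < Devonian < Ectasian < Orosirian.
Position 2 in that ranking is Silurian, which lasted 24.6 Myr.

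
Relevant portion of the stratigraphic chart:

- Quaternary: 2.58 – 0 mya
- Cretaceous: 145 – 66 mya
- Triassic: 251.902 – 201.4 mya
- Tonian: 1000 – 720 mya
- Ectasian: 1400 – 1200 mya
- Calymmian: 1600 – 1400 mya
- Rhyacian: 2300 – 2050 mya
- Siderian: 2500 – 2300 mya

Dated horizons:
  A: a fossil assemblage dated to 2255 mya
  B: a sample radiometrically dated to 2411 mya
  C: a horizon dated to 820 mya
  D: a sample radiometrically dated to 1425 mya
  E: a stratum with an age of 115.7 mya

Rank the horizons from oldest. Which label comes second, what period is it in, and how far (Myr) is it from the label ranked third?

Sorted oldest-first by Ma: B (2411), A (2255), D (1425), C (820), E (115.7).
The second oldest is A at 2255 Ma, which lies in 2300–2050 Ma: the Rhyacian.
The third oldest is D at 1425 Ma; separation = |2255 − 1425| = 830 Myr.

A, in the Rhyacian; 830 million years to D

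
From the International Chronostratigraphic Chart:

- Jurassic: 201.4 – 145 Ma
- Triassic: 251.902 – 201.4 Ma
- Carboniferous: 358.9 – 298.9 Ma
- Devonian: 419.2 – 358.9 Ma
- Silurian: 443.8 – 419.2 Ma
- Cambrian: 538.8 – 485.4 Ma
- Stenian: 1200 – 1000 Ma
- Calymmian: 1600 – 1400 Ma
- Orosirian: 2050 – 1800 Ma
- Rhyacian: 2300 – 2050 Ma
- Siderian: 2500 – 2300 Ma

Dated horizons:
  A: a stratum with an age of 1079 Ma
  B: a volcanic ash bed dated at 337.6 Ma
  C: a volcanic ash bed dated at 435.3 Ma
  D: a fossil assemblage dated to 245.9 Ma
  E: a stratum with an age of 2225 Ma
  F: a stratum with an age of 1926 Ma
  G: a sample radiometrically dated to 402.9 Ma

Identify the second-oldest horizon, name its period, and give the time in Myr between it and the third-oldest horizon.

F, in the Orosirian; 847 million years to A

Sorted oldest-first by Ma: E (2225), F (1926), A (1079), C (435.3), G (402.9), B (337.6), D (245.9).
The second oldest is F at 1926 Ma, which lies in 2050–1800 Ma: the Orosirian.
The third oldest is A at 1079 Ma; separation = |1926 − 1079| = 847 Myr.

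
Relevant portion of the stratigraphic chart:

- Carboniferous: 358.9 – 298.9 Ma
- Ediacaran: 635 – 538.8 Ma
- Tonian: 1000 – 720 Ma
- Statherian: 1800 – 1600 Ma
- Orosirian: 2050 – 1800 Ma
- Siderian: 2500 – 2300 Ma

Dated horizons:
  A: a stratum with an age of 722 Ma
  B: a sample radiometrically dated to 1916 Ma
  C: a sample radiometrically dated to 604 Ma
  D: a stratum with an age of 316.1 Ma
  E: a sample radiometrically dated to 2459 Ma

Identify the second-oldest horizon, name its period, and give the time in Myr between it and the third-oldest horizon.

Sorted oldest-first by Ma: E (2459), B (1916), A (722), C (604), D (316.1).
The second oldest is B at 1916 Ma, which lies in 2050–1800 Ma: the Orosirian.
The third oldest is A at 722 Ma; separation = |1916 − 722| = 1194 Myr.

B, in the Orosirian; 1194 million years to A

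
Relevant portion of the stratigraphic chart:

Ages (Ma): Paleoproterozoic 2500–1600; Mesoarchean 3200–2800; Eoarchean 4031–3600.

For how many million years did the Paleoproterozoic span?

900 million years

2500 − 1600 = 900 million years.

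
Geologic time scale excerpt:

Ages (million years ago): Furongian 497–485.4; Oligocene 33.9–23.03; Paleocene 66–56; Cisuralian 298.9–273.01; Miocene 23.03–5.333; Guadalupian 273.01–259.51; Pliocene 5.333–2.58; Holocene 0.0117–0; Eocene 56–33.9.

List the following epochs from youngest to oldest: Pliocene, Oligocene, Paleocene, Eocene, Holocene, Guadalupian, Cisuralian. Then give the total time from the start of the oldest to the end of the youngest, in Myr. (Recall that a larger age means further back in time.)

From the excerpt: Pliocene 5.333–2.58; Oligocene 33.9–23.03; Paleocene 66–56; Eocene 56–33.9; Holocene 0.0117–0; Guadalupian 273.01–259.51; Cisuralian 298.9–273.01 (Ma).
Larger Ma is earlier, so the oldest is Cisuralian and the youngest is Holocene; youngest to oldest: Holocene, Pliocene, Oligocene, Eocene, Paleocene, Guadalupian, Cisuralian.
Oldest start 298.9 minus youngest end 0 gives 298.9 Myr overall.

Holocene, Pliocene, Oligocene, Eocene, Paleocene, Guadalupian, Cisuralian; total span 298.9 Myr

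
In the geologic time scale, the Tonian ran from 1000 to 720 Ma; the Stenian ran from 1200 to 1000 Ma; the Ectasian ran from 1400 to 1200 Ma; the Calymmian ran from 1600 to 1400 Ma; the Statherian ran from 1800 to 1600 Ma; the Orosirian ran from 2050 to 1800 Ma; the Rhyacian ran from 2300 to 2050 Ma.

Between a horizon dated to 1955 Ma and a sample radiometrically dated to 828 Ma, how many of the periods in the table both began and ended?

4

1955 Ma sits inside the Orosirian (2050–1800) and 828 Ma inside the Tonian (1000–720); neither of those is wholly between the two dates.
The listed periods lying completely between them are Statherian, Calymmian, Ectasian, Stenian — 4 in all.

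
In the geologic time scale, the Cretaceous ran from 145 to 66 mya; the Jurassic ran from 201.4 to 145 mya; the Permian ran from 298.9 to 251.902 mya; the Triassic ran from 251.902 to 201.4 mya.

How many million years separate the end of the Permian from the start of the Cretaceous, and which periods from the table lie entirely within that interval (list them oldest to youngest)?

End of Permian = 251.902 Ma; start of Cretaceous = 145 Ma.
Gap = 251.902 − 145 = 106.902 Myr.
Periods wholly inside 251.902–145 Ma: Triassic (251.902–201.4), Jurassic (201.4–145).

106.902 million years; Triassic, Jurassic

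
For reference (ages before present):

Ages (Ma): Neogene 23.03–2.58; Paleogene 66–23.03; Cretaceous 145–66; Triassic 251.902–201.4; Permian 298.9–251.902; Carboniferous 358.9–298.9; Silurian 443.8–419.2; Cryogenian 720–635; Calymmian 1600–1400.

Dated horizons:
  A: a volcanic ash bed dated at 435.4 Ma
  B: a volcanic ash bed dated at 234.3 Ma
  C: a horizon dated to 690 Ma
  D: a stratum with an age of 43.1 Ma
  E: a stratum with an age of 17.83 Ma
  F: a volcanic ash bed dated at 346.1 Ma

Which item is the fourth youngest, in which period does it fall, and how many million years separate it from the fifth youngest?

Smaller Ma means younger, so youngest first: E 17.83 < D 43.1 < B 234.3 < F 346.1 < A 435.4 < C 690.
Counting 4 along gives F (346.1 Ma); the excerpt puts that inside the Carboniferous, 358.9–298.9 Ma.
Next in line is A (435.4 Ma), and 435.4 − 346.1 = 89.3 Myr.

F, in the Carboniferous; 89.3 million years to A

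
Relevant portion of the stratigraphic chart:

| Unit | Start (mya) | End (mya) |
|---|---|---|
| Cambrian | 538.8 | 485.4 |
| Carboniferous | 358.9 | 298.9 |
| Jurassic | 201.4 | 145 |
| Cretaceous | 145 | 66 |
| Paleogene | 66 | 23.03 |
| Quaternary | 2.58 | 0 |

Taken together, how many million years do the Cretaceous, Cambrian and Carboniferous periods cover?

192.4 million years

Each duration: Cretaceous = 79; Cambrian = 53.4; Carboniferous = 60.
Sum: 79 + 53.4 + 60 = 192.4 Myr.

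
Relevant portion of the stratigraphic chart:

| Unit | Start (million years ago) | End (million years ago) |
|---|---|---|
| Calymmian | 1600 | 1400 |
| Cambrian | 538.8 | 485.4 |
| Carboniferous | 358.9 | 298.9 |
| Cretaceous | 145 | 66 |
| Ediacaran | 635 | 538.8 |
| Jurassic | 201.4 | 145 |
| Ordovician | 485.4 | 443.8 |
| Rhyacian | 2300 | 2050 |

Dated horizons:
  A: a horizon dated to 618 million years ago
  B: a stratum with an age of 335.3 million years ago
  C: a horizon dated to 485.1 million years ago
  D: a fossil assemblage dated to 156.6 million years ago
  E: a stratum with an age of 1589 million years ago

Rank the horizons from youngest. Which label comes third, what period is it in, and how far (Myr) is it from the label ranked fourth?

Smaller Ma means younger, so youngest first: D 156.6 < B 335.3 < C 485.1 < A 618 < E 1589.
Counting 3 along gives C (485.1 Ma); the excerpt puts that inside the Ordovician, 485.4–443.8 Ma.
Next in line is A (618 Ma), and 618 − 485.1 = 132.9 Myr.

C, in the Ordovician; 132.9 million years to A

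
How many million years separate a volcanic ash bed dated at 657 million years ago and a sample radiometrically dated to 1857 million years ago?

1200 million years

1857 − 657 = 1200 million years.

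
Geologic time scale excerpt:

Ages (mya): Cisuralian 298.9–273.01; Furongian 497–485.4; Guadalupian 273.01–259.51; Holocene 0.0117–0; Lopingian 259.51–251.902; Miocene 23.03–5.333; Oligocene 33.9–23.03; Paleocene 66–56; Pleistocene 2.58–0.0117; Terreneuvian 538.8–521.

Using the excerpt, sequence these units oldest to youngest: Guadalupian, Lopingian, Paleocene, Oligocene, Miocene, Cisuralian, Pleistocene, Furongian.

Sorting by start age (descending Ma, since larger Ma = older): Furongian start 497, Cisuralian start 298.9, Guadalupian start 273.01, Lopingian start 259.51, Paleocene start 66, Oligocene start 33.9, Miocene start 23.03, Pleistocene start 2.58.

Furongian, Cisuralian, Guadalupian, Lopingian, Paleocene, Oligocene, Miocene, Pleistocene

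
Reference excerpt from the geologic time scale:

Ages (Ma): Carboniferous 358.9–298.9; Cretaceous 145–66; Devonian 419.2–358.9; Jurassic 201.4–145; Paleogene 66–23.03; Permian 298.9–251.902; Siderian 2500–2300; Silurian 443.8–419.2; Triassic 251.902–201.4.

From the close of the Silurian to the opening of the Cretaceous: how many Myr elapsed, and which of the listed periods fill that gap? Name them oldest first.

The Silurian closes at 419.2 Ma and the Cretaceous opens at 145 Ma, so the interval is 419.2 − 145 = 274.2 Myr.
A period fits inside if it starts at or after 419.2 Ma and ends at or before 145 Ma; oldest first that gives Devonian, Carboniferous, Permian, Triassic, Jurassic.

274.2 million years; Devonian, Carboniferous, Permian, Triassic, Jurassic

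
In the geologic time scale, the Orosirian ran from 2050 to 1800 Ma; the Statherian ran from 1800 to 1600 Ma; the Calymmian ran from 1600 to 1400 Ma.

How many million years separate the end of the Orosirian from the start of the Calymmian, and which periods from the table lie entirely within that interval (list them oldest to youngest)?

200 million years; Statherian

The Orosirian closes at 1800 Ma and the Calymmian opens at 1600 Ma, so the interval is 1800 − 1600 = 200 Myr.
A period fits inside if it starts at or after 1800 Ma and ends at or before 1600 Ma; oldest first that gives Statherian.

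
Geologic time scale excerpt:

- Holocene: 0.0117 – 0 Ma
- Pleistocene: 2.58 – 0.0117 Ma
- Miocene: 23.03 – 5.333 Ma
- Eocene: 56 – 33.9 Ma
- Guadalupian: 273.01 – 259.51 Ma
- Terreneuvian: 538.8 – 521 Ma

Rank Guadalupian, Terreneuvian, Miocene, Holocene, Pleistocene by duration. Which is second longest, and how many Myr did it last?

Miocene, 17.697 million years

Start − end for each: Guadalupian 273.01 − 259.51 = 13.5; Terreneuvian 538.8 − 521 = 17.8; Miocene 23.03 − 5.333 = 17.697; Holocene 0.0117 − 0 = 0.0117; Pleistocene 2.58 − 0.0117 = 2.5683.
Ranking these from longest: Terreneuvian > Miocene > Guadalupian > Pleistocene > Holocene.
Position 2 in that ranking is Miocene, which lasted 17.697 Myr.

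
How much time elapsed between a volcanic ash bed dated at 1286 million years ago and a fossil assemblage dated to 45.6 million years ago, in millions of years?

1240.4 million years

1286 − 45.6 = 1240.4 million years.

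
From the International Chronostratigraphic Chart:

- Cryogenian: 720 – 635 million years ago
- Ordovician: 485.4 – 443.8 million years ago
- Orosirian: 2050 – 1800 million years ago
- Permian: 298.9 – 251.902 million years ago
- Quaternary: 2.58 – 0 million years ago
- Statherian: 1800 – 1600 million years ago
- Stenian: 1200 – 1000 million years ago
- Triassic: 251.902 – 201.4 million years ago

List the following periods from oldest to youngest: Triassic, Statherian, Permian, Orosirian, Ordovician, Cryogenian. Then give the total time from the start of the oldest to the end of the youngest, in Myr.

Orosirian → Statherian → Cryogenian → Ordovician → Permian → Triassic; total span 1848.6 Myr

From the excerpt: Triassic 251.902–201.4; Statherian 1800–1600; Permian 298.9–251.902; Orosirian 2050–1800; Ordovician 485.4–443.8; Cryogenian 720–635 (Ma).
Larger Ma is earlier, so the oldest is Orosirian and the youngest is Triassic; oldest to youngest: Orosirian, Statherian, Cryogenian, Ordovician, Permian, Triassic.
Oldest start 2050 minus youngest end 201.4 gives 1848.6 Myr overall.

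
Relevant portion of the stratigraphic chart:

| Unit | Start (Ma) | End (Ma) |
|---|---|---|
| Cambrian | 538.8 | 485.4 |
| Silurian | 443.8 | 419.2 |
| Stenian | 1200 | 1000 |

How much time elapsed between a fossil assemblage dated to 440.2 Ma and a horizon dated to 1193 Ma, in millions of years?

752.8 million years

1193 − 440.2 = 752.8 million years.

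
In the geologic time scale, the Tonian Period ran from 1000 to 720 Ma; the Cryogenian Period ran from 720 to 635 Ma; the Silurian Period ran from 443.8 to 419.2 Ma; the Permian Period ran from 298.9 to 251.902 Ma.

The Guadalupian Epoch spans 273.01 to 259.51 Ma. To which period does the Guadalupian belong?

The Guadalupian (273.01–259.51 Ma) lies entirely within 298.9–251.902 Ma, the Permian Period.

Permian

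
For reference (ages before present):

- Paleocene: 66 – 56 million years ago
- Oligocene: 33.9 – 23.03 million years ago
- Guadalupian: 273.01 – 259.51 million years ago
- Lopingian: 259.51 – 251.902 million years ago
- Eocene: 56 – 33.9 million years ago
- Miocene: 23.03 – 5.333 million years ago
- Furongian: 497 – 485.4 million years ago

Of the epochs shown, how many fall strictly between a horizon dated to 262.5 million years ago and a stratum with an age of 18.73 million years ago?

262.5 Ma sits inside the Guadalupian (273.01–259.51) and 18.73 Ma inside the Miocene (23.03–5.333); neither of those is wholly between the two dates.
The listed epochs lying completely between them are Lopingian, Paleocene, Eocene, Oligocene — 4 in all.

4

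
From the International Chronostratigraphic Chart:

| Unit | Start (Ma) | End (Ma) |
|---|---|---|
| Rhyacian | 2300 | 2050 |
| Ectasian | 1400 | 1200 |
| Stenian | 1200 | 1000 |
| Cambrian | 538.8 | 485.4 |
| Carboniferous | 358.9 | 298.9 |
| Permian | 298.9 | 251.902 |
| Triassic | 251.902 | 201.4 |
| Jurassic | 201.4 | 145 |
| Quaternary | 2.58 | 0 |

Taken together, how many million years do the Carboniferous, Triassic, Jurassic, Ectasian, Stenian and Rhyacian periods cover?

Each duration: Carboniferous = 60; Triassic = 50.502; Jurassic = 56.4; Ectasian = 200; Stenian = 200; Rhyacian = 250.
Sum: 60 + 50.502 + 56.4 + 200 + 200 + 250 = 816.902 Myr.

816.902 million years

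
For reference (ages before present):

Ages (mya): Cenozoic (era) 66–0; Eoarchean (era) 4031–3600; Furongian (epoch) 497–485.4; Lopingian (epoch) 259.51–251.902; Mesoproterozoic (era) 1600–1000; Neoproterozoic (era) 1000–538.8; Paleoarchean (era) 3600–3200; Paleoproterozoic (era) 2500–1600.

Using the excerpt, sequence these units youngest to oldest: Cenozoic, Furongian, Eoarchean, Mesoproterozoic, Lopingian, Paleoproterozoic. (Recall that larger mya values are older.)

Cenozoic, Lopingian, Furongian, Mesoproterozoic, Paleoproterozoic, Eoarchean

Read off each span (Ma): Cenozoic 66–0; Furongian 497–485.4; Eoarchean 4031–3600; Mesoproterozoic 1600–1000; Lopingian 259.51–251.902; Paleoproterozoic 2500–1600.
Larger Ma is older, so oldest→youngest is Eoarchean, Paleoproterozoic, Mesoproterozoic, Furongian, Lopingian, Cenozoic; reverse it for youngest→oldest.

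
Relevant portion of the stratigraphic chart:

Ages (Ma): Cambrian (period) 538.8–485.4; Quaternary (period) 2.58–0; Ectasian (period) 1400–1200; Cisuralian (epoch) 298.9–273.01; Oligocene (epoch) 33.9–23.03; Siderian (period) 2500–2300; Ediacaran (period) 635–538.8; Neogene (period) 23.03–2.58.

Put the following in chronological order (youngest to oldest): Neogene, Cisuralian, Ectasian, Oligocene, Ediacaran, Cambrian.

Sorting by start age (ascending Ma, since larger Ma = older): Neogene began 23.03, Oligocene began 33.9, Cisuralian began 298.9, Cambrian began 538.8, Ediacaran began 635, Ectasian began 1400.

Neogene, Oligocene, Cisuralian, Cambrian, Ediacaran, Ectasian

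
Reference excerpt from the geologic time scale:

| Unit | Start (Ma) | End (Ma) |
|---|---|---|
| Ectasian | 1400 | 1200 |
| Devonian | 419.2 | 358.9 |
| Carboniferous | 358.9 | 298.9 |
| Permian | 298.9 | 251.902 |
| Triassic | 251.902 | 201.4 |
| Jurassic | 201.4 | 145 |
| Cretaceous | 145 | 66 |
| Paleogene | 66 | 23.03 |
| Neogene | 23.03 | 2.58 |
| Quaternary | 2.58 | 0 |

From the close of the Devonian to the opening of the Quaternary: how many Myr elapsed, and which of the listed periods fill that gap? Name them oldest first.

End of Devonian = 358.9 Ma; start of Quaternary = 2.58 Ma.
Gap = 358.9 − 2.58 = 356.32 Myr.
Periods wholly inside 358.9–2.58 Ma: Carboniferous (358.9–298.9), Permian (298.9–251.902), Triassic (251.902–201.4), Jurassic (201.4–145), Cretaceous (145–66), Paleogene (66–23.03), Neogene (23.03–2.58).

356.32 million years; Carboniferous, Permian, Triassic, Jurassic, Cretaceous, Paleogene, Neogene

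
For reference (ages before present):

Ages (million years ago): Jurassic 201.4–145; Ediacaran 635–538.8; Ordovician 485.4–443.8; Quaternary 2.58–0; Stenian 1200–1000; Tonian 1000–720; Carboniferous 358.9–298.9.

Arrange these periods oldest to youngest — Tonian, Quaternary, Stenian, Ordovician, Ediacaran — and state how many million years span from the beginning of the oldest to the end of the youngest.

Start ages (Ma): Stenian 1200, Tonian 1000, Ediacaran 635, Ordovician 485.4, Quaternary 2.58.
Ordered oldest to youngest: Stenian, Tonian, Ediacaran, Ordovician, Quaternary.
Span = 1200 − 0 = 1200 Myr.

Stenian, Tonian, Ediacaran, Ordovician, Quaternary; total span 1200 Myr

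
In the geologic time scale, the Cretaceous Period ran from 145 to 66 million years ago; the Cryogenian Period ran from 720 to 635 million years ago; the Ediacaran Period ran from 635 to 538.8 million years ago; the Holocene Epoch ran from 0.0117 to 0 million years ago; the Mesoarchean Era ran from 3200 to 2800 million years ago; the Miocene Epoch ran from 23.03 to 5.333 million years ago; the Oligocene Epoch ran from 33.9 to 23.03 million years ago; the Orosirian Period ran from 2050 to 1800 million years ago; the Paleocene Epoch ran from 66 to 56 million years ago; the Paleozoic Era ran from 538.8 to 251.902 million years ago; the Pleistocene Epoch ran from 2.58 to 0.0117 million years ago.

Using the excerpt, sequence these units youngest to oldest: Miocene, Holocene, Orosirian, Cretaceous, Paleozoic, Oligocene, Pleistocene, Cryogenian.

The oldest of these is Orosirian (starts 2050 Ma) and the youngest is Holocene (ends 0 Ma).
In between, by decreasing start age: Cryogenian (720), Paleozoic (538.8), Cretaceous (145), Oligocene (33.9), Miocene (23.03), Pleistocene (2.58).
Listing youngest first means reversing that sequence.

Holocene, Pleistocene, Miocene, Oligocene, Cretaceous, Paleozoic, Cryogenian, Orosirian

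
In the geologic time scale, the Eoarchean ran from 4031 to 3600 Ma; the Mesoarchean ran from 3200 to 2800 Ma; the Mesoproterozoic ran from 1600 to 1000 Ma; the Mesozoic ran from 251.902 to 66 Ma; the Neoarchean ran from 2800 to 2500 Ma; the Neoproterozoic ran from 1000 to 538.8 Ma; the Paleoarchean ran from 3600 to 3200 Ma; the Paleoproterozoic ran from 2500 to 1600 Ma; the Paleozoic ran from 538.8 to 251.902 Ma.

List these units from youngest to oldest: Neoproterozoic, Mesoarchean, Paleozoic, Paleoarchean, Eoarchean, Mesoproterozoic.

Paleozoic, Neoproterozoic, Mesoproterozoic, Mesoarchean, Paleoarchean, Eoarchean

Sorting by start age (ascending Ma, since larger Ma = older): Paleozoic start 538.8, Neoproterozoic start 1000, Mesoproterozoic start 1600, Mesoarchean start 3200, Paleoarchean start 3600, Eoarchean start 4031.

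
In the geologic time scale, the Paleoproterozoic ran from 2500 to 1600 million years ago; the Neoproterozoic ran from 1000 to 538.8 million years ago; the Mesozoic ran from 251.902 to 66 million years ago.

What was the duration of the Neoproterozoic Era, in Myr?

1000 − 538.8 = 461.2 million years.

461.2 million years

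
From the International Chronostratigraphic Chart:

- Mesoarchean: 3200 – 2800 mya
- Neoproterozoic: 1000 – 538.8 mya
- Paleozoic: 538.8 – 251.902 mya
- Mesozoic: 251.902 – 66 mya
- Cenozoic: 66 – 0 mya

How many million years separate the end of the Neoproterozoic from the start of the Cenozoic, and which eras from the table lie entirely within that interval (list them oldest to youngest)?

The Neoproterozoic closes at 538.8 Ma and the Cenozoic opens at 66 Ma, so the interval is 538.8 − 66 = 472.8 Myr.
An era fits inside if it starts at or after 538.8 Ma and ends at or before 66 Ma; oldest first that gives Paleozoic, Mesozoic.

472.8 million years; Paleozoic, Mesozoic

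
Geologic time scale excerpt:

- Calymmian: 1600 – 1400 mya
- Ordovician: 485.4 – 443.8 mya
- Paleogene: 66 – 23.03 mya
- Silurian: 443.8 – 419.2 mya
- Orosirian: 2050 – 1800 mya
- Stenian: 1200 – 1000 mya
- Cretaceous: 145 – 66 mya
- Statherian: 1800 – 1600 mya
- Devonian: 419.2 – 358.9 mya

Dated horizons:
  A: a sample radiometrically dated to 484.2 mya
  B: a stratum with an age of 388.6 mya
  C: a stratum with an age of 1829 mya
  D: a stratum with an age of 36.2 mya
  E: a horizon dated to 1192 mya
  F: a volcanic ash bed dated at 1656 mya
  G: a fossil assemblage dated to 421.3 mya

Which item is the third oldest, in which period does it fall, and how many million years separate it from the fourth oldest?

Sorted oldest-first by Ma: C (1829), F (1656), E (1192), A (484.2), G (421.3), B (388.6), D (36.2).
The third oldest is E at 1192 Ma, which lies in 1200–1000 Ma: the Stenian.
The fourth oldest is A at 484.2 Ma; separation = |1192 − 484.2| = 707.8 Myr.

E, in the Stenian; 707.8 million years to A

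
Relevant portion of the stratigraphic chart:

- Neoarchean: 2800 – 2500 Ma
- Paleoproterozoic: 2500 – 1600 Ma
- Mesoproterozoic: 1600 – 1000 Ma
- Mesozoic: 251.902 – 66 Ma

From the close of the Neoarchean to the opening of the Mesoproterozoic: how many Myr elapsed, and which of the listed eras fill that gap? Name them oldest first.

900 million years; Paleoproterozoic

The Neoarchean closes at 2500 Ma and the Mesoproterozoic opens at 1600 Ma, so the interval is 2500 − 1600 = 900 Myr.
An era fits inside if it starts at or after 2500 Ma and ends at or before 1600 Ma; oldest first that gives Paleoproterozoic.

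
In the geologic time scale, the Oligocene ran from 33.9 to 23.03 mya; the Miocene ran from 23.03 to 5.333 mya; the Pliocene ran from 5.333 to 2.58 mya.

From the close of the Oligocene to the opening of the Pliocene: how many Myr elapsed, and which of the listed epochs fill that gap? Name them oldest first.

The Oligocene closes at 23.03 Ma and the Pliocene opens at 5.333 Ma, so the interval is 23.03 − 5.333 = 17.697 Myr.
An epoch fits inside if it starts at or after 23.03 Ma and ends at or before 5.333 Ma; oldest first that gives Miocene.

17.697 million years; Miocene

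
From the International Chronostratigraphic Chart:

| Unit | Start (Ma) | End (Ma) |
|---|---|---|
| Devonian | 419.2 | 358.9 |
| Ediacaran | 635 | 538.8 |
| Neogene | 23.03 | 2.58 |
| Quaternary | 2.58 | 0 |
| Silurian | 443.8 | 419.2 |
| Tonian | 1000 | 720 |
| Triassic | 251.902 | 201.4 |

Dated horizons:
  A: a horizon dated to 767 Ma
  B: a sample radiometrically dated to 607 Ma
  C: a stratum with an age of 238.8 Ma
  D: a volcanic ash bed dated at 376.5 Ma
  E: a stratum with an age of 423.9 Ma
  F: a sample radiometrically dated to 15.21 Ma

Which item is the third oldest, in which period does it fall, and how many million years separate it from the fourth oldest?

Larger Ma means older, so oldest first: A 767 > B 607 > E 423.9 > D 376.5 > C 238.8 > F 15.21.
Counting 3 along gives E (423.9 Ma); the excerpt puts that inside the Silurian, 443.8–419.2 Ma.
Next in line is D (376.5 Ma), and 423.9 − 376.5 = 47.4 Myr.

E, in the Silurian; 47.4 million years to D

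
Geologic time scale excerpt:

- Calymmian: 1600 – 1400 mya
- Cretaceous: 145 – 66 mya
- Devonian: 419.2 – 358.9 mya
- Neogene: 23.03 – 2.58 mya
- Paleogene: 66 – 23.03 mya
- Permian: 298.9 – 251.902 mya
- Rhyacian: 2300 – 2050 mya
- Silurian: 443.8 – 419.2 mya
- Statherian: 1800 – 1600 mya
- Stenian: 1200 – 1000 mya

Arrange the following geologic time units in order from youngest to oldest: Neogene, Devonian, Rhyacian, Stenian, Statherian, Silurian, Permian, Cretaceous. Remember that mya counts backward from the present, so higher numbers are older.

Neogene, Cretaceous, Permian, Devonian, Silurian, Stenian, Statherian, Rhyacian

Sorting by start age (ascending Ma, since larger Ma = older): Neogene began 23.03, Cretaceous began 145, Permian began 298.9, Devonian began 419.2, Silurian began 443.8, Stenian began 1200, Statherian began 1800, Rhyacian began 2300.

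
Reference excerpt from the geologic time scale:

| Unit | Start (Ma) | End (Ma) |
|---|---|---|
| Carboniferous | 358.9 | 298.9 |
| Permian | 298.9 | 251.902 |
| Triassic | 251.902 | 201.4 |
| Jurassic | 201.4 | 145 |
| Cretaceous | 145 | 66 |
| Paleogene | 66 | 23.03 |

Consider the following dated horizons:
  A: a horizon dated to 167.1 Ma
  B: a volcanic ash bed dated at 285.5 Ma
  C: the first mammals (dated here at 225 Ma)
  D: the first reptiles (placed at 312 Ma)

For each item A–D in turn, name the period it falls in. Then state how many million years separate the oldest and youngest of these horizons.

A: 167.1 Ma lies in 201.4–145 Ma, so Jurassic.
B: 285.5 Ma lies in 298.9–251.902 Ma, so Permian.
C: 225 Ma lies in 251.902–201.4 Ma, so Triassic.
D: 312 Ma lies in 358.9–298.9 Ma, so Carboniferous.
Oldest = 312 Ma, youngest = 167.1 Ma → span 144.9 Myr.

A — Jurassic; B — Permian; C — Triassic; D — Carboniferous; span 144.9 million years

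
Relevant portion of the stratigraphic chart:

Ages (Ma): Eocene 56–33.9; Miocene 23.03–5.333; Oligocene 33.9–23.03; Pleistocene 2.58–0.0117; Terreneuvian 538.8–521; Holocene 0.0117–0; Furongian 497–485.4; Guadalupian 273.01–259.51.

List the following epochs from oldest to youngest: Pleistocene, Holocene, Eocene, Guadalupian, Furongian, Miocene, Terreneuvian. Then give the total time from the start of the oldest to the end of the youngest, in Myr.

Terreneuvian → Furongian → Guadalupian → Eocene → Miocene → Pleistocene → Holocene; total span 538.8 Myr

Start ages (Ma): Terreneuvian 538.8, Furongian 497, Guadalupian 273.01, Eocene 56, Miocene 23.03, Pleistocene 2.58, Holocene 0.0117.
Ordered oldest to youngest: Terreneuvian, Furongian, Guadalupian, Eocene, Miocene, Pleistocene, Holocene.
Span = 538.8 − 0 = 538.8 Myr.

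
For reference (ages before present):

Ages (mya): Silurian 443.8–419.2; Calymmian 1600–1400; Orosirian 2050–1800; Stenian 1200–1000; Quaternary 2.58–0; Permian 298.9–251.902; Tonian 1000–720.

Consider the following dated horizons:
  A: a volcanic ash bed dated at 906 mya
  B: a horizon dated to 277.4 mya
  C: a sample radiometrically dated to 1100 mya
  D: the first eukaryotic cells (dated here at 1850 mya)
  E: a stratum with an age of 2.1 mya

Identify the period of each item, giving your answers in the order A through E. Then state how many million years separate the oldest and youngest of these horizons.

A — Tonian; B — Permian; C — Stenian; D — Orosirian; E — Quaternary; span 1847.9 million years

A: 906 Ma lies in 1000–720 Ma, so Tonian.
B: 277.4 Ma lies in 298.9–251.902 Ma, so Permian.
C: 1100 Ma lies in 1200–1000 Ma, so Stenian.
D: 1850 Ma lies in 2050–1800 Ma, so Orosirian.
E: 2.1 Ma lies in 2.58–0 Ma, so Quaternary.
Oldest = 1850 Ma, youngest = 2.1 Ma → span 1847.9 Myr.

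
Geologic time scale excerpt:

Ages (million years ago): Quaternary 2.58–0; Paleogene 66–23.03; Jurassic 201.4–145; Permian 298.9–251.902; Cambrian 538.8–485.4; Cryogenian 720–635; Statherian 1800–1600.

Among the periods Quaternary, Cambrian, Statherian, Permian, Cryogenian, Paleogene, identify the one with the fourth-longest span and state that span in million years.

Durations: Quaternary 2.58; Cambrian 53.4; Statherian 200; Permian 46.998; Cryogenian 85; Paleogene 42.97 Myr.
Sorted longest-first: Statherian (200), Cryogenian (85), Cambrian (53.4), Permian (46.998), Paleogene (42.97), Quaternary (2.58).
The fourth longest is Permian at 46.998 Myr.

Permian, 46.998 million years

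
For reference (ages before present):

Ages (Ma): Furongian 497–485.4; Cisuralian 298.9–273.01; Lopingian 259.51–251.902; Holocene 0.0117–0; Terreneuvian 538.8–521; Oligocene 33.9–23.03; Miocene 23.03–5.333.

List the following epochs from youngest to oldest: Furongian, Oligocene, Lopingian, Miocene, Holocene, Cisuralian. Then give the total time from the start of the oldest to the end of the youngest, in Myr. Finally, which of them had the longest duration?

Start ages (Ma): Furongian 497, Cisuralian 298.9, Lopingian 259.51, Oligocene 33.9, Miocene 23.03, Holocene 0.0117.
Ordered youngest to oldest: Holocene, Miocene, Oligocene, Lopingian, Cisuralian, Furongian.
Span = 497 − 0 = 497 Myr.
Durations: Cisuralian 25.89, Oligocene 10.87, Lopingian 7.608, Furongian 11.6, Holocene 0.0117, Miocene 17.697 → longest is Cisuralian (25.89 Myr).

Holocene, Miocene, Oligocene, Lopingian, Cisuralian, Furongian; total span 497 Myr; longest is Cisuralian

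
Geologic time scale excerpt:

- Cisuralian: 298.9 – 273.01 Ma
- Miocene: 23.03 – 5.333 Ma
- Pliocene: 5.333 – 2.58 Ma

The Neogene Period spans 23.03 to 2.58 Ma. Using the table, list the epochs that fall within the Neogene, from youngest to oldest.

Epochs with both bounds inside 23.03–2.58 Ma: Pliocene (5.333–2.58), Miocene (23.03–5.333).

Pliocene, Miocene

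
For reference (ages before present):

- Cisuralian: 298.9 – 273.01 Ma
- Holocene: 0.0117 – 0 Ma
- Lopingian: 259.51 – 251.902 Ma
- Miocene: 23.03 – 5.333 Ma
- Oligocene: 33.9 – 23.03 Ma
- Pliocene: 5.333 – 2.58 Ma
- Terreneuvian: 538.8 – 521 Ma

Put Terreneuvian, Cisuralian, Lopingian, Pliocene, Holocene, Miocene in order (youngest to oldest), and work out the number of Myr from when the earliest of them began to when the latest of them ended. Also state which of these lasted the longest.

Start ages (Ma): Terreneuvian 538.8, Cisuralian 298.9, Lopingian 259.51, Miocene 23.03, Pliocene 5.333, Holocene 0.0117.
Ordered youngest to oldest: Holocene, Pliocene, Miocene, Lopingian, Cisuralian, Terreneuvian.
Span = 538.8 − 0 = 538.8 Myr.
Durations: Holocene 0.0117, Miocene 17.697, Terreneuvian 17.8, Cisuralian 25.89, Pliocene 2.753, Lopingian 7.608 → longest is Cisuralian (25.89 Myr).

Holocene, Pliocene, Miocene, Lopingian, Cisuralian, Terreneuvian; total span 538.8 Myr; longest is Cisuralian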